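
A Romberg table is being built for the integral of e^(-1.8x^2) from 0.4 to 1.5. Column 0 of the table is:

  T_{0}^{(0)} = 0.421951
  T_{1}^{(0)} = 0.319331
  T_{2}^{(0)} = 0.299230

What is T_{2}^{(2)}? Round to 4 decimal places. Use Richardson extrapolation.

Richardson extrapolation on the trapezoidal column (denominator 4−1=3):
T_{1}^{(1)} = (4·0.319331 − 0.421951) / 3 = 0.285124
T_{2}^{(1)} = (4·0.299230 − 0.319331) / 3 = 0.292530
T_{2}^{(2)} = 0.292530 + (0.292530 − 0.285124)/15 = 0.293024

0.2930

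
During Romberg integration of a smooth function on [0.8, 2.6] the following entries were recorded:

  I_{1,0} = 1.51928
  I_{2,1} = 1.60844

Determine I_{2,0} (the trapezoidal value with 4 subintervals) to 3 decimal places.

From I_{2,1} = (4·I_{2,0} − I_{1,0})/3, solve for I_{2,0}:
4·I_{2,0} = 3·1.60844 + 1.51928 = 6.34460
I_{2,0} = 1.58615

1.586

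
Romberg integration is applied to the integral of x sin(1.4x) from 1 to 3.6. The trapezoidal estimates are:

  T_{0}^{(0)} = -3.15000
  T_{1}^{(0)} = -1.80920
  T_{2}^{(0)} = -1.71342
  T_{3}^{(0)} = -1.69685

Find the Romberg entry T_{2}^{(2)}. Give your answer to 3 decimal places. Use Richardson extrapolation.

-1.703

Richardson extrapolation on the trapezoidal column (denominator 4−1=3):
T_{1}^{(1)} = (4·(-1.80920) − (-3.15000)) / 3 = -1.36227
T_{2}^{(1)} = -1.71342 + (-1.71342 − (-1.80920))/3 = -1.68149
T_{2}^{(2)} = (16·(-1.68149) − (-1.36227)) / 15 = -1.70277
(Column j=1 coincides with Simpson's rule on the same nodes.)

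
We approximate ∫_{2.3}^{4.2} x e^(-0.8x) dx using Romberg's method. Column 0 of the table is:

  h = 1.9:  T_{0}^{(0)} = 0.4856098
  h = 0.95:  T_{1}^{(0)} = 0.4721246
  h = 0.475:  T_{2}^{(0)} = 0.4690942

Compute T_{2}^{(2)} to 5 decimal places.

Richardson extrapolation on the trapezoidal column (denominator 4−1=3):
T_{1}^{(1)} = (4·0.4721246 − 0.4856098) / 3 = 0.4676295
T_{2}^{(1)} = 0.4690942 + (0.4690942 − 0.4721246)/3 = 0.4680841
T_{2}^{(2)} = 0.4680841 + (0.4680841 − 0.4676295)/15 = 0.4681144

0.46811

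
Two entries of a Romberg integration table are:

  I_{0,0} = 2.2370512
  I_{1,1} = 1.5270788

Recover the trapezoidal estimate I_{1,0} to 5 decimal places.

1.70457

From I_{1,1} = (4·I_{1,0} − I_{0,0})/3, solve for I_{1,0}:
4·I_{1,0} = 3·1.5270788 + 2.2370512 = 6.8182876
I_{1,0} = 1.7045719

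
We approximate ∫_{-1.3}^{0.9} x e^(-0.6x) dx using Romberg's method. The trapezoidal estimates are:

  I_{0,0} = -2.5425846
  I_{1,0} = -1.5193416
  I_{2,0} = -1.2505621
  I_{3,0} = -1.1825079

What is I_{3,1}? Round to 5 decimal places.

Richardson extrapolation on the trapezoidal column (denominator 4−1=3):
I_{3,1} = -1.1825079 + (-1.1825079 − (-1.2505621))/3 = -1.1598232
(Column j=1 coincides with Simpson's rule on the same nodes.)

-1.15982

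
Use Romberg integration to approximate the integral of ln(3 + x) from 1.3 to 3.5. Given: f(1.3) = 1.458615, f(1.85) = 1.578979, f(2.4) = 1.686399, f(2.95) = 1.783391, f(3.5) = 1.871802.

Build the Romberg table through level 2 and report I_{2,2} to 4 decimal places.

3.6947

I_{0,0} (trapezoid, 1 panel, h=2.2000): 3.663459
I_{1,0} (trapezoid, 2 panels, h=1.1000): 3.686768
I_{2,0} (trapezoid, 4 panels, h=0.5500): 3.692688
I_{1,1} = 3.686768 + (3.686768 − 3.663459)/3 = 3.694538
I_{2,1} = 3.692688 + (3.692688 − 3.686768)/3 = 3.694661
I_{2,2} = 3.694661 + (3.694661 − 3.694538)/15 = 3.694669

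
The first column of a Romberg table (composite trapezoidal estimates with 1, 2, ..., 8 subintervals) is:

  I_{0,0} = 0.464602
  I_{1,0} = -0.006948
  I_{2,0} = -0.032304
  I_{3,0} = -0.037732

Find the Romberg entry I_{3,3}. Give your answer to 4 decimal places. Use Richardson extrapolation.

-0.0396

I_{1,1} = -0.006948 + (-0.006948 − 0.464602)/3 = -0.164131
I_{2,1} = (4·(-0.032304) − (-0.006948)) / 3 = -0.040756
I_{3,1} = (4·(-0.037732) − (-0.032304)) / 3 = -0.039541
I_{2,2} = -0.040756 + (-0.040756 − (-0.164131))/15 = -0.032531
I_{3,2} = (16·(-0.039541) − (-0.040756)) / 15 = -0.039460
I_{3,3} = -0.039460 + (-0.039460 − (-0.032531))/63 = -0.039570
(Column j=1 coincides with Simpson's rule on the same nodes.)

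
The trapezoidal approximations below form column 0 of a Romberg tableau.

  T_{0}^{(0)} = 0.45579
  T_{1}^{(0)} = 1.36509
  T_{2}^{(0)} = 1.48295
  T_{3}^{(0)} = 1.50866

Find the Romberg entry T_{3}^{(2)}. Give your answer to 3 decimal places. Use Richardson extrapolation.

T_{2}^{(1)} = 1.48295 + (1.48295 − 1.36509)/3 = 1.52224
T_{3}^{(1)} = (4·1.50866 − 1.48295) / 3 = 1.51723
T_{3}^{(2)} = (16·1.51723 − 1.52224) / 15 = 1.51690

1.517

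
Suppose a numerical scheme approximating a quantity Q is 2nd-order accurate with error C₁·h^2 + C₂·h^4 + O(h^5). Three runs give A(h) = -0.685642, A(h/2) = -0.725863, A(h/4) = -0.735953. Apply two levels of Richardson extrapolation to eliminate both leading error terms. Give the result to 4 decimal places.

-0.7393

First eliminate the h^2 term (factor 2^2 = 4):
  B₁ = (4·(-0.725863) − (-0.685642))/3 = -0.739270
  B₂ = (4·(-0.735953) − (-0.725863))/3 = -0.739316
Then eliminate the h^4 term (factor 2^4 = 16):
  (16·(-0.739316) − (-0.739270))/15 = -0.739319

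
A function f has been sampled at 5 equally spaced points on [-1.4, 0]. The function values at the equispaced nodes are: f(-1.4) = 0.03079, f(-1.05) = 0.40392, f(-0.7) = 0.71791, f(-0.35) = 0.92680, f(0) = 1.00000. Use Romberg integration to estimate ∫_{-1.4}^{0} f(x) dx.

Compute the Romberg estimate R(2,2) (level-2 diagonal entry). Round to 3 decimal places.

R(0,0) (trapezoid, 1 panel, h=1.4000): 0.72155
R(1,0) (trapezoid, 2 panels, h=0.7000): 0.86331
R(2,0) (trapezoid, 4 panels, h=0.3500): 0.89741
R(1,1) = 0.86331 + (0.86331 − 0.72155)/3 = 0.91056
R(2,1) = 0.89741 + (0.89741 − 0.86331)/3 = 0.90878
R(2,2) = 0.90878 + (0.90878 − 0.91056)/15 = 0.90866

0.909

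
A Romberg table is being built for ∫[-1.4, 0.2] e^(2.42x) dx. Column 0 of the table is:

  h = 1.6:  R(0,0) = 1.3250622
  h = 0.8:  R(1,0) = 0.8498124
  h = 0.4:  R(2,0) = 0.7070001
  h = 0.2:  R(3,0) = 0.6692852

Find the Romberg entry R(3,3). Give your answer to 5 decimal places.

0.65652

Richardson extrapolation on the trapezoidal column (denominator 4−1=3):
R(1,1) = 0.8498124 + (0.8498124 − 1.3250622)/3 = 0.6913958
R(2,1) = 0.7070001 + (0.7070001 − 0.8498124)/3 = 0.6593960
R(3,1) = 0.6692852 + (0.6692852 − 0.7070001)/3 = 0.6567136
R(2,2) = 0.6593960 + (0.6593960 − 0.6913958)/15 = 0.6572627
R(3,2) = (16·0.6567136 − 0.6593960) / 15 = 0.6565348
R(3,3) = 0.6565348 + (0.6565348 − 0.6572627)/63 = 0.6565232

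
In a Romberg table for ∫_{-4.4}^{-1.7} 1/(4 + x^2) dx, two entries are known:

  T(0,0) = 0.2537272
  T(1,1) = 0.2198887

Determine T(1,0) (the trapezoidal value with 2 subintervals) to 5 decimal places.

From T(1,1) = (4·T(1,0) − T(0,0))/3, solve for T(1,0):
4·T(1,0) = 3·0.2198887 + 0.2537272 = 0.9133933
T(1,0) = 0.2283483

0.22835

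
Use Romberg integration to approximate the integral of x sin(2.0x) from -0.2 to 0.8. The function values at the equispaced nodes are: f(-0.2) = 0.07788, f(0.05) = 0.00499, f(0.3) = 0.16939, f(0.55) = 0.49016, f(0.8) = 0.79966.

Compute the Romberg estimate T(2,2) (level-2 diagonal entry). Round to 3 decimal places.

0.267

T(0,0) (trapezoid, 1 panel, h=1.0000): 0.43877
T(1,0) (trapezoid, 2 panels, h=0.5000): 0.30408
T(2,0) (trapezoid, 4 panels, h=0.2500): 0.27583
T(1,1) = 0.30408 + (0.30408 − 0.43877)/3 = 0.25918
T(2,1) = 0.27583 + (0.27583 − 0.30408)/3 = 0.26641
T(2,2) = 0.26641 + (0.26641 − 0.25918)/15 = 0.26689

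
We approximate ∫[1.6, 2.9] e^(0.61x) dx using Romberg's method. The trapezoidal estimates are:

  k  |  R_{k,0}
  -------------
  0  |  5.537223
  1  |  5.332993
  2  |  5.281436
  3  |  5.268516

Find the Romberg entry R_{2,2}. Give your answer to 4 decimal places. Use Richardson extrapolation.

R_{1,1} = 5.332993 + (5.332993 − 5.537223)/3 = 5.264916
R_{2,1} = (4·5.281436 − 5.332993) / 3 = 5.264250
R_{2,2} = (16·5.264250 − 5.264916) / 15 = 5.264206
(Column j=1 coincides with Simpson's rule on the same nodes.)

5.2642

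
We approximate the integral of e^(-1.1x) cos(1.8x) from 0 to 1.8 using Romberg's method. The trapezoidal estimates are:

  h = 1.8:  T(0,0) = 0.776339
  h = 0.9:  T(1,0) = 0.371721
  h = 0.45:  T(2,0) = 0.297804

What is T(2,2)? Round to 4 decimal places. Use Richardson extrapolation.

0.2756

Richardson extrapolation on the trapezoidal column (denominator 4−1=3):
T(1,1) = 0.371721 + (0.371721 − 0.776339)/3 = 0.236848
T(2,1) = (4·0.297804 − 0.371721) / 3 = 0.273165
T(2,2) = 0.273165 + (0.273165 − 0.236848)/15 = 0.275586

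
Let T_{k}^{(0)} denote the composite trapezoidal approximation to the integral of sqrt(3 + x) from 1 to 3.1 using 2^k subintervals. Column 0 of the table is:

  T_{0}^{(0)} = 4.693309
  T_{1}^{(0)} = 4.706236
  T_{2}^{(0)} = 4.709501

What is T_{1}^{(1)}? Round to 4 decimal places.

4.7105

Richardson extrapolation on the trapezoidal column (denominator 4−1=3):
T_{1}^{(1)} = 4.706236 + (4.706236 − 4.693309)/3 = 4.710545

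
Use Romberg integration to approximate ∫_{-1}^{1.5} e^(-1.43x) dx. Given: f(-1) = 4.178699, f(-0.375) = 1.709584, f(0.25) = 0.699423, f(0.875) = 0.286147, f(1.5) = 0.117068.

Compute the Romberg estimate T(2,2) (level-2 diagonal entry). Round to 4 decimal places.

T(0,0) (trapezoid, 1 panel, h=2.5000): 5.369709
T(1,0) (trapezoid, 2 panels, h=1.2500): 3.559133
T(2,0) (trapezoid, 4 panels, h=0.6250): 3.026898
T(1,1) = 3.559133 + (3.559133 − 5.369709)/3 = 2.955608
T(2,1) = 3.026898 + (3.026898 − 3.559133)/3 = 2.849486
T(2,2) = 2.849486 + (2.849486 − 2.955608)/15 = 2.842411

2.8424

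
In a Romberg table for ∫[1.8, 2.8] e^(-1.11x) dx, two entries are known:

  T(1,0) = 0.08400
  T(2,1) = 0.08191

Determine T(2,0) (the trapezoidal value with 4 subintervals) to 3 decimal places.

From T(2,1) = (4·T(2,0) − T(1,0))/3, solve for T(2,0):
4·T(2,0) = 3·0.08191 + 0.08400 = 0.32973
T(2,0) = 0.08243

0.082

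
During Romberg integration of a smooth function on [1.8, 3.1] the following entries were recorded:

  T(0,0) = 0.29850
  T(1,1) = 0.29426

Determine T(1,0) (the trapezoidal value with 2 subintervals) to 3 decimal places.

From T(1,1) = (4·T(1,0) − T(0,0))/3, solve for T(1,0):
4·T(1,0) = 3·0.29426 + 0.29850 = 1.18128
T(1,0) = 0.29532

0.295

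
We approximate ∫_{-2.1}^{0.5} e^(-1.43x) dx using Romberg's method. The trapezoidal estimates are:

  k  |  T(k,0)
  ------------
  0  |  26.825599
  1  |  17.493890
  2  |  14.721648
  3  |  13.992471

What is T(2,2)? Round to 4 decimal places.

Richardson extrapolation on the trapezoidal column (denominator 4−1=3):
T(1,1) = (4·17.493890 − 26.825599) / 3 = 14.383320
T(2,1) = (4·14.721648 − 17.493890) / 3 = 13.797567
T(2,2) = (16·13.797567 − 14.383320) / 15 = 13.758517

13.7585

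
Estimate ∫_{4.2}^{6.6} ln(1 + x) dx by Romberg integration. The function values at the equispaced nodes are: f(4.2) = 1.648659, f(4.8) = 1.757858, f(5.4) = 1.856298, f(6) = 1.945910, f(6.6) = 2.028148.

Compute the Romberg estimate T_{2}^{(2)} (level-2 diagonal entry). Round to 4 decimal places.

4.4409

T_{0}^{(0)} (trapezoid, 1 panel, h=2.4000): 4.412168
T_{1}^{(0)} (trapezoid, 2 panels, h=1.2000): 4.433642
T_{2}^{(0)} (trapezoid, 4 panels, h=0.6000): 4.439082
T_{1}^{(1)} = 4.433642 + (4.433642 − 4.412168)/3 = 4.440800
T_{2}^{(1)} = 4.439082 + (4.439082 − 4.433642)/3 = 4.440895
T_{2}^{(2)} = 4.440895 + (4.440895 − 4.440800)/15 = 4.440901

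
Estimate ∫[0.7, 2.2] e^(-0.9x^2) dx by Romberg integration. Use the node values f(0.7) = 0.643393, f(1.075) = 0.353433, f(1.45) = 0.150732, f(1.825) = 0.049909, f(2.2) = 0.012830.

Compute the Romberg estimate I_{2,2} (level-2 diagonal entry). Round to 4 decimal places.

0.3218

I_{0,0} (trapezoid, 1 panel, h=1.5000): 0.492167
I_{1,0} (trapezoid, 2 panels, h=0.7500): 0.359133
I_{2,0} (trapezoid, 4 panels, h=0.3750): 0.330820
I_{1,1} = 0.359133 + (0.359133 − 0.492167)/3 = 0.314788
I_{2,1} = 0.330820 + (0.330820 − 0.359133)/3 = 0.321382
I_{2,2} = 0.321382 + (0.321382 − 0.314788)/15 = 0.321822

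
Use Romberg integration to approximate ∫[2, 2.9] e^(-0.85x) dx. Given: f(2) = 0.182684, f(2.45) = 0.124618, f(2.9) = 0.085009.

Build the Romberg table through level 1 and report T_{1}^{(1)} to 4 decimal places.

T_{0}^{(0)} (trapezoid, 1 panel, h=0.9000): 0.120462
T_{1}^{(0)} (trapezoid, 2 panels, h=0.4500): 0.116309
T_{1}^{(1)} = 0.116309 + (0.116309 − 0.120462)/3 = 0.114925

0.1149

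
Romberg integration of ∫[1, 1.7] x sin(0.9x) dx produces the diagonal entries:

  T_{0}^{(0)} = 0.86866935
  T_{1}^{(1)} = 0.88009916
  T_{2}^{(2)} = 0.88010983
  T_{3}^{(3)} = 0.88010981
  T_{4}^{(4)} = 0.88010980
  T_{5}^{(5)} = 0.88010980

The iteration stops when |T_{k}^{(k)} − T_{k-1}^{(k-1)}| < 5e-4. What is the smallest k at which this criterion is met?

|T_{1}^{(1)} − T_{0}^{(0)}| = 0.01142981 ≥ 5e-4
|T_{2}^{(2)} − T_{1}^{(1)}| = 0.00001067 < 5e-4

k = 2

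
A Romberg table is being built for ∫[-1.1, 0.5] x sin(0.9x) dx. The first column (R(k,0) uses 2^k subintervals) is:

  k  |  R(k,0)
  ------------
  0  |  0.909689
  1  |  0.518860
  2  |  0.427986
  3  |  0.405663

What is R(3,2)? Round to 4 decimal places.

0.3983

Richardson extrapolation on the trapezoidal column (denominator 4−1=3):
R(2,1) = 0.427986 + (0.427986 − 0.518860)/3 = 0.397695
R(3,1) = (4·0.405663 − 0.427986) / 3 = 0.398222
R(3,2) = 0.398222 + (0.398222 − 0.397695)/15 = 0.398257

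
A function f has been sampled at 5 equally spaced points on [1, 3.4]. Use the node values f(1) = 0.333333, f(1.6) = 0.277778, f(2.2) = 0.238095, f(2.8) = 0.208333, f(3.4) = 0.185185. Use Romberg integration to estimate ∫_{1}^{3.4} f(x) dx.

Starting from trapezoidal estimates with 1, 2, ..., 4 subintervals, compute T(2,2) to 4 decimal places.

T(0,0) (trapezoid, 1 panel, h=2.4000): 0.622222
T(1,0) (trapezoid, 2 panels, h=1.2000): 0.596825
T(2,0) (trapezoid, 4 panels, h=0.6000): 0.590079
T(1,1) = 0.596825 + (0.596825 − 0.622222)/3 = 0.588359
T(2,1) = 0.590079 + (0.590079 − 0.596825)/3 = 0.587830
T(2,2) = 0.587830 + (0.587830 − 0.588359)/15 = 0.587795

0.5878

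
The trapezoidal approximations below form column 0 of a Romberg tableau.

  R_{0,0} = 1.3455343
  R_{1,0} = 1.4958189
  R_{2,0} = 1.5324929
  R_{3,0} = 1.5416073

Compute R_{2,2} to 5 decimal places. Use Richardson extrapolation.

Richardson extrapolation on the trapezoidal column (denominator 4−1=3):
R_{1,1} = 1.4958189 + (1.4958189 − 1.3455343)/3 = 1.5459138
R_{2,1} = 1.5324929 + (1.5324929 − 1.4958189)/3 = 1.5447176
R_{2,2} = 1.5447176 + (1.5447176 − 1.5459138)/15 = 1.5446379
(Column j=1 coincides with Simpson's rule on the same nodes.)

1.54464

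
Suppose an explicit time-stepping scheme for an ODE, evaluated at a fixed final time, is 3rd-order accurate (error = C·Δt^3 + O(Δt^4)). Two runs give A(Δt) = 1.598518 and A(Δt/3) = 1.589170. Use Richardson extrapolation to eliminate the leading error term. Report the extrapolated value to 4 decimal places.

1.5888

Extrapolated value = (27·A(Δt/3) − A(Δt)) / (27 − 1)
= (27·1.589170 − 1.598518) / 26
= 41.309072 / 26 = 1.588810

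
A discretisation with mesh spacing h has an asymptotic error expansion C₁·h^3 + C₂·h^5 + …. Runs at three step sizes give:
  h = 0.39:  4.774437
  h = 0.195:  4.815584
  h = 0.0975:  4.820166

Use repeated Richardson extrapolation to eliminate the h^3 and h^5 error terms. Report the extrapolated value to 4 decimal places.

First eliminate the h^3 term (factor 2^3 = 8):
  B₁ = (8·4.815584 − 4.774437)/7 = 4.821462
  B₂ = (8·4.820166 − 4.815584)/7 = 4.820821
Then eliminate the h^5 term (factor 2^5 = 32):
  (32·4.820821 − 4.821462)/31 = 4.820800

4.8208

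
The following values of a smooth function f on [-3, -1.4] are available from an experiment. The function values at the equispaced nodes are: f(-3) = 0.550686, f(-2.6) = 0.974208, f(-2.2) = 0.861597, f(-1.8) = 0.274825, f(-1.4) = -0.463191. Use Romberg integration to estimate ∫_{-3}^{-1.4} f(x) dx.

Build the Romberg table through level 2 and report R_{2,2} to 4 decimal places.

R_{0,0} (trapezoid, 1 panel, h=1.6000): 0.069996
R_{1,0} (trapezoid, 2 panels, h=0.8000): 0.724276
R_{2,0} (trapezoid, 4 panels, h=0.4000): 0.861751
R_{1,1} = 0.724276 + (0.724276 − 0.069996)/3 = 0.942369
R_{2,1} = 0.861751 + (0.861751 − 0.724276)/3 = 0.907576
R_{2,2} = 0.907576 + (0.907576 − 0.942369)/15 = 0.905256

0.9053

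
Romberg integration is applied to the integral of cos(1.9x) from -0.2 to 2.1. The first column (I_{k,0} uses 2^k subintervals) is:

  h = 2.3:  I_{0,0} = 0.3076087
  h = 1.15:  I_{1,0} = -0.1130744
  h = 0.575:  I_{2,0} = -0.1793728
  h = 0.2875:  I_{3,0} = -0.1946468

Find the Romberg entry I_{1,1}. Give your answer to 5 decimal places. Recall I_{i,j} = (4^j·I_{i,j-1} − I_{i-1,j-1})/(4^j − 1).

I_{1,1} = -0.1130744 + (-0.1130744 − 0.3076087)/3 = -0.2533021

-0.25330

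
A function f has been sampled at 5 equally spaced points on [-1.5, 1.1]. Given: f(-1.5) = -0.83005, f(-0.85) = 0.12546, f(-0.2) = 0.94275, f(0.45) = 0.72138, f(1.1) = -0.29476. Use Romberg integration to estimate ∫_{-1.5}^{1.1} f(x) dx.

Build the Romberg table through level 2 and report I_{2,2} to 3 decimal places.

I_{0,0} (trapezoid, 1 panel, h=2.6000): -1.46225
I_{1,0} (trapezoid, 2 panels, h=1.3000): 0.49445
I_{2,0} (trapezoid, 4 panels, h=0.6500): 0.79767
I_{1,1} = 0.49445 + (0.49445 − (-1.46225))/3 = 1.14668
I_{2,1} = 0.79767 + (0.79767 − 0.49445)/3 = 0.89874
I_{2,2} = 0.89874 + (0.89874 − 1.14668)/15 = 0.88221

0.882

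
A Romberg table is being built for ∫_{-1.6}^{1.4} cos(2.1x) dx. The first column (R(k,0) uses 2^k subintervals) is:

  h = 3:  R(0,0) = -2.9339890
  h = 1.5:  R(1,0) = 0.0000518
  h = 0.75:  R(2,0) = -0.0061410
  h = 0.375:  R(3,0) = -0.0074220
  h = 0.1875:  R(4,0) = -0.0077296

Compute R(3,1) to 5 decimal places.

Richardson extrapolation on the trapezoidal column (denominator 4−1=3):
R(3,1) = -0.0074220 + (-0.0074220 − (-0.0061410))/3 = -0.0078490

-0.00785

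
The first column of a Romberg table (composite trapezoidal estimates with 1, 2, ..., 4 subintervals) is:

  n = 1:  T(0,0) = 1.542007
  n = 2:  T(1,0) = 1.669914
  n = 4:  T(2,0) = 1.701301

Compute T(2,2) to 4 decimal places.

1.7117

Richardson extrapolation on the trapezoidal column (denominator 4−1=3):
T(1,1) = (4·1.669914 − 1.542007) / 3 = 1.712550
T(2,1) = 1.701301 + (1.701301 − 1.669914)/3 = 1.711763
T(2,2) = (16·1.711763 − 1.712550) / 15 = 1.711711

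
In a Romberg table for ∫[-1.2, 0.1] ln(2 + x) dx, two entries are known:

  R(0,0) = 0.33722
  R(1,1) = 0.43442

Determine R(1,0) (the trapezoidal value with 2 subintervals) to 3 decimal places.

0.410

From R(1,1) = (4·R(1,0) − R(0,0))/3, solve for R(1,0):
4·R(1,0) = 3·0.43442 + 0.33722 = 1.64048
R(1,0) = 0.41012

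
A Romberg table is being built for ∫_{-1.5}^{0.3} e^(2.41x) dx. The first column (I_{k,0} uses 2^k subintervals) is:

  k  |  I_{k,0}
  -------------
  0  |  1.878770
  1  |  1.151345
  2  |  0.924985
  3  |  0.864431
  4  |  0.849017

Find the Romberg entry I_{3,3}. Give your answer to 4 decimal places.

0.8439

I_{1,1} = 1.151345 + (1.151345 − 1.878770)/3 = 0.908870
I_{2,1} = 0.924985 + (0.924985 − 1.151345)/3 = 0.849532
I_{3,1} = (4·0.864431 − 0.924985) / 3 = 0.844246
I_{2,2} = 0.849532 + (0.849532 − 0.908870)/15 = 0.845576
I_{3,2} = (16·0.844246 − 0.849532) / 15 = 0.843894
I_{3,3} = (64·0.843894 − 0.845576) / 63 = 0.843867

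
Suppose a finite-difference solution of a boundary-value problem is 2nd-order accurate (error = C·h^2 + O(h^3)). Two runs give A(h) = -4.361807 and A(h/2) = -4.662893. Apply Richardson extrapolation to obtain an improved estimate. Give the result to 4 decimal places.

-4.7633

The leading error scales as h^2; refining by a factor of 2 reduces it by 2^2 = 4.
Extrapolated value = (4·A(h/2) − A(h)) / (4 − 1)
= (4·(-4.662893) − (-4.361807)) / 3
= -14.289765 / 3 = -4.763255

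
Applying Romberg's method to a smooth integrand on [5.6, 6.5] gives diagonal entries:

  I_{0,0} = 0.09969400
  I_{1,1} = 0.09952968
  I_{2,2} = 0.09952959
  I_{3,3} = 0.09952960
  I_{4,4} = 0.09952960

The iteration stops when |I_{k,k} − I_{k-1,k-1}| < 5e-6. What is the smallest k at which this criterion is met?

|I_{1,1} − I_{0,0}| = 0.00016432 ≥ 5e-6
|I_{2,2} − I_{1,1}| = 0.00000009 < 5e-6

k = 2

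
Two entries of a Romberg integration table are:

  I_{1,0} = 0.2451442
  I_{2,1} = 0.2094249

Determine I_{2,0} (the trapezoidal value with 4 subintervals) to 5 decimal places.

0.21835

From I_{2,1} = (4·I_{2,0} − I_{1,0})/3, solve for I_{2,0}:
4·I_{2,0} = 3·0.2094249 + 0.2451442 = 0.8734189
I_{2,0} = 0.2183547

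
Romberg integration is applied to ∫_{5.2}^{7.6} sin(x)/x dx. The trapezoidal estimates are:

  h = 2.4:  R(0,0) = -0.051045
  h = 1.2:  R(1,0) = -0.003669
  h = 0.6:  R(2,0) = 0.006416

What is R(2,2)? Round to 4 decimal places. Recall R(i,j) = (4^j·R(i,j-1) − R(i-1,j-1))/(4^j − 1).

Richardson extrapolation on the trapezoidal column (denominator 4−1=3):
R(1,1) = -0.003669 + (-0.003669 − (-0.051045))/3 = 0.012123
R(2,1) = (4·0.006416 − (-0.003669)) / 3 = 0.009778
R(2,2) = (16·0.009778 − 0.012123) / 15 = 0.009622
(Column j=1 coincides with Simpson's rule on the same nodes.)

0.0096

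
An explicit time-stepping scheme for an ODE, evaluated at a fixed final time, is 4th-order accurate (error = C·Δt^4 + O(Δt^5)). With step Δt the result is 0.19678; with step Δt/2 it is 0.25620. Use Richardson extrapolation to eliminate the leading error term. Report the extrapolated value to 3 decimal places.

0.260

The leading error scales as Δt^4; refining by a factor of 2 reduces it by 2^4 = 16.
Extrapolated value = (16·A(Δt/2) − A(Δt)) / (16 − 1)
= (16·0.25620 − 0.19678) / 15
= 3.90242 / 15 = 0.26016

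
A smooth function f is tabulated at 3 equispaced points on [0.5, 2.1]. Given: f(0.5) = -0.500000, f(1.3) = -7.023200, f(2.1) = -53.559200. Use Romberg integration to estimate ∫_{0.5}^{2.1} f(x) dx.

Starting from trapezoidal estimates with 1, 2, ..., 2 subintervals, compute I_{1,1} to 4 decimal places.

I_{0,0} (trapezoid, 1 panel, h=1.6000): -43.247360
I_{1,0} (trapezoid, 2 panels, h=0.8000): -27.242240
I_{1,1} = -27.242240 + (-27.242240 − (-43.247360))/3 = -21.907200

-21.9072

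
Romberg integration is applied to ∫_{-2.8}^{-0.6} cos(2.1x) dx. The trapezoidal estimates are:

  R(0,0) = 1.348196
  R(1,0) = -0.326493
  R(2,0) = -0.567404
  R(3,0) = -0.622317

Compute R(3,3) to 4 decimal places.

-0.6403

R(1,1) = -0.326493 + (-0.326493 − 1.348196)/3 = -0.884723
R(2,1) = -0.567404 + (-0.567404 − (-0.326493))/3 = -0.647708
R(3,1) = -0.622317 + (-0.622317 − (-0.567404))/3 = -0.640621
R(2,2) = -0.647708 + (-0.647708 − (-0.884723))/15 = -0.631907
R(3,2) = -0.640621 + (-0.640621 − (-0.647708))/15 = -0.640149
R(3,3) = -0.640149 + (-0.640149 − (-0.631907))/63 = -0.640280
(Column j=1 coincides with Simpson's rule on the same nodes.)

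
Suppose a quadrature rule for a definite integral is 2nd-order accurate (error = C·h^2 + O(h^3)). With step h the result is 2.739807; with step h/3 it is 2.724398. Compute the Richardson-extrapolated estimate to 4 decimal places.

Extrapolated value = (9·A(h/3) − A(h)) / (9 − 1)
= (9·2.724398 − 2.739807) / 8
= 21.779775 / 8 = 2.722472

2.7225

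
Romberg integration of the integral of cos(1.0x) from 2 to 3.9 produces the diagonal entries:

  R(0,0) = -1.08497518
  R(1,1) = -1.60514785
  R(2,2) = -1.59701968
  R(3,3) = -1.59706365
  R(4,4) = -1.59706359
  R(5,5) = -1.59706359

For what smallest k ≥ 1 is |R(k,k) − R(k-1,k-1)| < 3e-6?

k = 4

|R(1,1) − R(0,0)| = 0.52017267 ≥ 3e-6
|R(2,2) − R(1,1)| = 0.00812817 ≥ 3e-6
|R(3,3) − R(2,2)| = 0.00004397 ≥ 3e-6
|R(4,4) − R(3,3)| = 0.00000006 < 3e-6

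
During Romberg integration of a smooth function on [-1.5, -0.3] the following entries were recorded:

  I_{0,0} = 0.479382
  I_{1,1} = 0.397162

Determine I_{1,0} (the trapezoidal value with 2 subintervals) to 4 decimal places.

0.4177

From I_{1,1} = (4·I_{1,0} − I_{0,0})/3, solve for I_{1,0}:
4·I_{1,0} = 3·0.397162 + 0.479382 = 1.670868
I_{1,0} = 0.417717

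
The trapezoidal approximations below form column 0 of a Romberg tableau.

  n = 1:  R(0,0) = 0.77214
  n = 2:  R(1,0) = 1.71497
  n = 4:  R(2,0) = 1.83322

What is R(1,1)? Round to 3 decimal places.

2.029

Richardson extrapolation on the trapezoidal column (denominator 4−1=3):
R(1,1) = 1.71497 + (1.71497 − 0.77214)/3 = 2.02925
(Column j=1 coincides with Simpson's rule on the same nodes.)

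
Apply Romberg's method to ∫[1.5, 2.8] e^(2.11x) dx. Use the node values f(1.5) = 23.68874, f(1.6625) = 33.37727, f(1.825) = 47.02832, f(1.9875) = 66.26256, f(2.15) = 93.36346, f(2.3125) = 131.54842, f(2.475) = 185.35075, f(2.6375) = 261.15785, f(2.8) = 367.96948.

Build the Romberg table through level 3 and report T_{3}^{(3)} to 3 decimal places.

163.166

T_{0}^{(0)} (trapezoid, 1 panel, h=1.3000): 254.57784
T_{1}^{(0)} (trapezoid, 2 panels, h=0.6500): 187.97517
T_{2}^{(0)} (trapezoid, 4 panels, h=0.3250): 169.51078
T_{3}^{(0)} (trapezoid, 8 panels, h=0.1625): 164.76163
T_{1}^{(1)} = 187.97517 + (187.97517 − 254.57784)/3 = 165.77428
T_{2}^{(1)} = 169.51078 + (169.51078 − 187.97517)/3 = 163.35598
T_{3}^{(1)} = 164.76163 + (164.76163 − 169.51078)/3 = 163.17858
T_{2}^{(2)} = 163.35598 + (163.35598 − 165.77428)/15 = 163.19476
T_{3}^{(2)} = 163.17858 + (163.17858 − 163.35598)/15 = 163.16675
T_{3}^{(3)} = 163.16675 + (163.16675 − 163.19476)/63 = 163.16631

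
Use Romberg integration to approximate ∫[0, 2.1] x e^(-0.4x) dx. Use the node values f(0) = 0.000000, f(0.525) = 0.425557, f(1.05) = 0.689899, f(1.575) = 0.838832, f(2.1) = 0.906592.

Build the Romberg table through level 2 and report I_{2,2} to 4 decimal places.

1.2853

I_{0,0} (trapezoid, 1 panel, h=2.1000): 0.951922
I_{1,0} (trapezoid, 2 panels, h=1.0500): 1.200355
I_{2,0} (trapezoid, 4 panels, h=0.5250): 1.263982
I_{1,1} = 1.200355 + (1.200355 − 0.951922)/3 = 1.283166
I_{2,1} = 1.263982 + (1.263982 − 1.200355)/3 = 1.285191
I_{2,2} = 1.285191 + (1.285191 − 1.283166)/15 = 1.285326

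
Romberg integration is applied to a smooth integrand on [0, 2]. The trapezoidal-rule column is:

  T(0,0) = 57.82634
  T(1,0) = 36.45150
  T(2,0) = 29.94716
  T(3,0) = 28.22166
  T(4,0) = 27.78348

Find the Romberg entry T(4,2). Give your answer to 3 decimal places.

Richardson extrapolation on the trapezoidal column (denominator 4−1=3):
T(3,1) = 28.22166 + (28.22166 − 29.94716)/3 = 27.64649
T(4,1) = 27.78348 + (27.78348 − 28.22166)/3 = 27.63742
T(4,2) = 27.63742 + (27.63742 − 27.64649)/15 = 27.63682

27.637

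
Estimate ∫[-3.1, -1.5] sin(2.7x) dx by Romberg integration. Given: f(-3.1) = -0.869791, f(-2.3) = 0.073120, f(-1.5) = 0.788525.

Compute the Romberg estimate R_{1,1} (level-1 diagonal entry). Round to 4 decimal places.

R_{0,0} (trapezoid, 1 panel, h=1.6000): -0.065013
R_{1,0} (trapezoid, 2 panels, h=0.8000): 0.025990
R_{1,1} = 0.025990 + (0.025990 − (-0.065013))/3 = 0.056324

0.0563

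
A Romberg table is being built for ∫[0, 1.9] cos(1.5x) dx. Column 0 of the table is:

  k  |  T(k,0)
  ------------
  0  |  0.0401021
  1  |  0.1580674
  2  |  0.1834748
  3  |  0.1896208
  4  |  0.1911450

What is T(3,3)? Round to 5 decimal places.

T(1,1) = (4·0.1580674 − 0.0401021) / 3 = 0.1973892
T(2,1) = 0.1834748 + (0.1834748 − 0.1580674)/3 = 0.1919439
T(3,1) = (4·0.1896208 − 0.1834748) / 3 = 0.1916695
T(2,2) = 0.1919439 + (0.1919439 − 0.1973892)/15 = 0.1915809
T(3,2) = 0.1916695 + (0.1916695 − 0.1919439)/15 = 0.1916512
T(3,3) = 0.1916512 + (0.1916512 − 0.1915809)/63 = 0.1916523

0.19165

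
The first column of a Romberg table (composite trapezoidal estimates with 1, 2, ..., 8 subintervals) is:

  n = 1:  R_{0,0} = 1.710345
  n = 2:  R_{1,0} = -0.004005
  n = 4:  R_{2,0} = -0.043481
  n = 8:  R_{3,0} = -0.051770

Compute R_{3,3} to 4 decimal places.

-0.0549

Richardson extrapolation on the trapezoidal column (denominator 4−1=3):
R_{1,1} = (4·(-0.004005) − 1.710345) / 3 = -0.575455
R_{2,1} = -0.043481 + (-0.043481 − (-0.004005))/3 = -0.056640
R_{3,1} = (4·(-0.051770) − (-0.043481)) / 3 = -0.054533
R_{2,2} = (16·(-0.056640) − (-0.575455)) / 15 = -0.022052
R_{3,2} = -0.054533 + (-0.054533 − (-0.056640))/15 = -0.054393
R_{3,3} = -0.054393 + (-0.054393 − (-0.022052))/63 = -0.054906
(Column j=1 coincides with Simpson's rule on the same nodes.)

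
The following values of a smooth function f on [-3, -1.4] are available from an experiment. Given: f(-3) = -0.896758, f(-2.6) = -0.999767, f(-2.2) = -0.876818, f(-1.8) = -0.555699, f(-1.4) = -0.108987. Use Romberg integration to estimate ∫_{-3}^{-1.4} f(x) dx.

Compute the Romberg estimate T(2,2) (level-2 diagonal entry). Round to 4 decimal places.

T(0,0) (trapezoid, 1 panel, h=1.6000): -0.804596
T(1,0) (trapezoid, 2 panels, h=0.8000): -1.103752
T(2,0) (trapezoid, 4 panels, h=0.4000): -1.174063
T(1,1) = -1.103752 + (-1.103752 − (-0.804596))/3 = -1.203471
T(2,1) = -1.174063 + (-1.174063 − (-1.103752))/3 = -1.197500
T(2,2) = -1.197500 + (-1.197500 − (-1.203471))/15 = -1.197102

-1.1971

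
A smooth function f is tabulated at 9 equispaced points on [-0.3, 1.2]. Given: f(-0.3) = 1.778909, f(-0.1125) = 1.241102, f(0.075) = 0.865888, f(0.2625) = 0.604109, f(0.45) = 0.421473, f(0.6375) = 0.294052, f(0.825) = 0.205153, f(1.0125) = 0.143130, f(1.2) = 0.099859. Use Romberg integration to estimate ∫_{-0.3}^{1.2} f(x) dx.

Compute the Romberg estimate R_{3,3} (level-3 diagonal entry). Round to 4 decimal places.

0.8745

R_{0,0} (trapezoid, 1 panel, h=1.5000): 1.409076
R_{1,0} (trapezoid, 2 panels, h=0.7500): 1.020643
R_{2,0} (trapezoid, 4 panels, h=0.3750): 0.911962
R_{3,0} (trapezoid, 8 panels, h=0.1875): 0.883930
R_{1,1} = 1.020643 + (1.020643 − 1.409076)/3 = 0.891165
R_{2,1} = 0.911962 + (0.911962 − 1.020643)/3 = 0.875735
R_{3,1} = 0.883930 + (0.883930 − 0.911962)/3 = 0.874586
R_{2,2} = 0.875735 + (0.875735 − 0.891165)/15 = 0.874706
R_{3,2} = 0.874586 + (0.874586 − 0.875735)/15 = 0.874509
R_{3,3} = 0.874509 + (0.874509 − 0.874706)/63 = 0.874506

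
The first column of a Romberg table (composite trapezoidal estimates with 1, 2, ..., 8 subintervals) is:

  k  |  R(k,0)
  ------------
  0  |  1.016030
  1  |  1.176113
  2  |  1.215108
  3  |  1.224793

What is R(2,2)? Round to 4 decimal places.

1.2280

R(1,1) = 1.176113 + (1.176113 − 1.016030)/3 = 1.229474
R(2,1) = 1.215108 + (1.215108 − 1.176113)/3 = 1.228106
R(2,2) = (16·1.228106 − 1.229474) / 15 = 1.228015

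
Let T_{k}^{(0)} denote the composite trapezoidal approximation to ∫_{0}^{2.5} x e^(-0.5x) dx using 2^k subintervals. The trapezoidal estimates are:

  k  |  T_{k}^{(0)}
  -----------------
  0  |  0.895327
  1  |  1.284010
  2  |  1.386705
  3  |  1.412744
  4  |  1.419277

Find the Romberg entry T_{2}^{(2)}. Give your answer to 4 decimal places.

Richardson extrapolation on the trapezoidal column (denominator 4−1=3):
T_{1}^{(1)} = (4·1.284010 − 0.895327) / 3 = 1.413571
T_{2}^{(1)} = 1.386705 + (1.386705 − 1.284010)/3 = 1.420937
T_{2}^{(2)} = (16·1.420937 − 1.413571) / 15 = 1.421428
(Column j=1 coincides with Simpson's rule on the same nodes.)

1.4214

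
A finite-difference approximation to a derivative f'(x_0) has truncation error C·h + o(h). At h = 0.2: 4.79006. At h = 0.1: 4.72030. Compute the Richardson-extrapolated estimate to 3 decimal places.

4.651

The leading error scales as h; refining by a factor of 2 reduces it by 2^1 = 2.
Extrapolated value = (2·A(h/2) − A(h)) / (2 − 1)
= (2·4.72030 − 4.79006) / 1
= 4.65054 / 1 = 4.65054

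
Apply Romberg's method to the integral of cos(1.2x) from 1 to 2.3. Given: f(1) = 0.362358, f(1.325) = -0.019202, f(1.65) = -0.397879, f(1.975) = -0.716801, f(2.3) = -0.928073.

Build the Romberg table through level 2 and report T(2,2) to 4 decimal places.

T(0,0) (trapezoid, 1 panel, h=1.3000): -0.367715
T(1,0) (trapezoid, 2 panels, h=0.6500): -0.442479
T(2,0) (trapezoid, 4 panels, h=0.3250): -0.460440
T(1,1) = -0.442479 + (-0.442479 − (-0.367715))/3 = -0.467400
T(2,1) = -0.460440 + (-0.460440 − (-0.442479))/3 = -0.466427
T(2,2) = -0.466427 + (-0.466427 − (-0.467400))/15 = -0.466362

-0.4664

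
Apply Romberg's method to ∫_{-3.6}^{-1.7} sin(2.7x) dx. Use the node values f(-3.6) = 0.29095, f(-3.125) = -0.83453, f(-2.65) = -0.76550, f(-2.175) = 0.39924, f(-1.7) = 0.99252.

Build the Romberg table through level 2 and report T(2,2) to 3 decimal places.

-0.298

T(0,0) (trapezoid, 1 panel, h=1.9000): 1.21930
T(1,0) (trapezoid, 2 panels, h=0.9500): -0.11758
T(2,0) (trapezoid, 4 panels, h=0.4750): -0.26555
T(1,1) = -0.11758 + (-0.11758 − 1.21930)/3 = -0.56321
T(2,1) = -0.26555 + (-0.26555 − (-0.11758))/3 = -0.31487
T(2,2) = -0.31487 + (-0.31487 − (-0.56321))/15 = -0.29831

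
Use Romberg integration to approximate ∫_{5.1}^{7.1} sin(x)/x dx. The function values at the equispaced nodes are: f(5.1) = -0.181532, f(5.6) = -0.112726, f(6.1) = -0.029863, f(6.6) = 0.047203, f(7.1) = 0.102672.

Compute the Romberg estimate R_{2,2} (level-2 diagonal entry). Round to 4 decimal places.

R_{0,0} (trapezoid, 1 panel, h=2.0000): -0.078860
R_{1,0} (trapezoid, 2 panels, h=1.0000): -0.069293
R_{2,0} (trapezoid, 4 panels, h=0.5000): -0.067408
R_{1,1} = -0.069293 + (-0.069293 − (-0.078860))/3 = -0.066104
R_{2,1} = -0.067408 + (-0.067408 − (-0.069293))/3 = -0.066780
R_{2,2} = -0.066780 + (-0.066780 − (-0.066104))/15 = -0.066825

-0.0668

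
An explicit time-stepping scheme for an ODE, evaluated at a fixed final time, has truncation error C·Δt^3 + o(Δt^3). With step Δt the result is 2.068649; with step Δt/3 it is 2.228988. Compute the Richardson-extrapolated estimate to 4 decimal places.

2.2352

Extrapolated value = (27·A(Δt/3) − A(Δt)) / (27 − 1)
= (27·2.228988 − 2.068649) / 26
= 58.114027 / 26 = 2.235155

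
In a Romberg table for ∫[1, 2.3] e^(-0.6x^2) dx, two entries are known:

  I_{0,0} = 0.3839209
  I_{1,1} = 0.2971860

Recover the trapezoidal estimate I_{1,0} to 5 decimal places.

From I_{1,1} = (4·I_{1,0} − I_{0,0})/3, solve for I_{1,0}:
4·I_{1,0} = 3·0.2971860 + 0.3839209 = 1.2754789
I_{1,0} = 0.3188697

0.31887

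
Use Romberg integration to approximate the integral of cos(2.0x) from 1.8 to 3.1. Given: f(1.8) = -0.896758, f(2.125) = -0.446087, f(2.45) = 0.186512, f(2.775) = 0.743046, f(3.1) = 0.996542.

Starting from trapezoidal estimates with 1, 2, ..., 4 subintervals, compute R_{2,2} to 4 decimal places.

0.1797

R_{0,0} (trapezoid, 1 panel, h=1.3000): 0.064860
R_{1,0} (trapezoid, 2 panels, h=0.6500): 0.153663
R_{2,0} (trapezoid, 4 panels, h=0.3250): 0.173343
R_{1,1} = 0.153663 + (0.153663 − 0.064860)/3 = 0.183264
R_{2,1} = 0.173343 + (0.173343 − 0.153663)/3 = 0.179903
R_{2,2} = 0.179903 + (0.179903 − 0.183264)/15 = 0.179679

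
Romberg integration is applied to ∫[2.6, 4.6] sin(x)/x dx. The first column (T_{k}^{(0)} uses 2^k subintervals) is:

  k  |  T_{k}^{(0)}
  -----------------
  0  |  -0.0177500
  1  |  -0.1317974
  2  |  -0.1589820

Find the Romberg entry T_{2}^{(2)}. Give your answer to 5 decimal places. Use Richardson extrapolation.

Richardson extrapolation on the trapezoidal column (denominator 4−1=3):
T_{1}^{(1)} = -0.1317974 + (-0.1317974 − (-0.0177500))/3 = -0.1698132
T_{2}^{(1)} = (4·(-0.1589820) − (-0.1317974)) / 3 = -0.1680435
T_{2}^{(2)} = (16·(-0.1680435) − (-0.1698132)) / 15 = -0.1679255

-0.16793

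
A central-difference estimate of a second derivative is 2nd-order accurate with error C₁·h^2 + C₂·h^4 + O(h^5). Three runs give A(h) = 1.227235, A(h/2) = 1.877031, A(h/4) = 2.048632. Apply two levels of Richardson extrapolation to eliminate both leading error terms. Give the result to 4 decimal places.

2.1066

First eliminate the h^2 term (factor 2^2 = 4):
  B₁ = (4·1.877031 − 1.227235)/3 = 2.093630
  B₂ = (4·2.048632 − 1.877031)/3 = 2.105832
Then eliminate the h^4 term (factor 2^4 = 16):
  (16·2.105832 − 2.093630)/15 = 2.106645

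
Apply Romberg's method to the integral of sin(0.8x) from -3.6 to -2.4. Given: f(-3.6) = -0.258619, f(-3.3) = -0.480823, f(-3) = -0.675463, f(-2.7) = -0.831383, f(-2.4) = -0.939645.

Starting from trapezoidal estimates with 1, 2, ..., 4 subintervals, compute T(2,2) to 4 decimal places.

T(0,0) (trapezoid, 1 panel, h=1.2000): -0.718958
T(1,0) (trapezoid, 2 panels, h=0.6000): -0.764757
T(2,0) (trapezoid, 4 panels, h=0.3000): -0.776040
T(1,1) = -0.764757 + (-0.764757 − (-0.718958))/3 = -0.780023
T(2,1) = -0.776040 + (-0.776040 − (-0.764757))/3 = -0.779801
T(2,2) = -0.779801 + (-0.779801 − (-0.780023))/15 = -0.779786

-0.7798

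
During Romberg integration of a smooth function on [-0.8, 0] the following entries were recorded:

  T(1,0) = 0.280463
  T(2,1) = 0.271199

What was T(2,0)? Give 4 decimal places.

From T(2,1) = (4·T(2,0) − T(1,0))/3, solve for T(2,0):
4·T(2,0) = 3·0.271199 + 0.280463 = 1.094060
T(2,0) = 0.273515

0.2735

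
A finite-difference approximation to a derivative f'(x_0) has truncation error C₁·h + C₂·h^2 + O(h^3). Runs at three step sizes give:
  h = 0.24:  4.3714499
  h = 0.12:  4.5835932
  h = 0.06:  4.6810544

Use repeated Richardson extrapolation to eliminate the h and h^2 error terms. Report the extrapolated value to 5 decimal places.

4.77278

First eliminate the h term (factor 2^1 = 2):
  B₁ = (2·4.5835932 − 4.3714499)/1 = 4.7957365
  B₂ = (2·4.6810544 − 4.5835932)/1 = 4.7785156
Then eliminate the h^2 term (factor 2^2 = 4):
  (4·4.7785156 − 4.7957365)/3 = 4.7727753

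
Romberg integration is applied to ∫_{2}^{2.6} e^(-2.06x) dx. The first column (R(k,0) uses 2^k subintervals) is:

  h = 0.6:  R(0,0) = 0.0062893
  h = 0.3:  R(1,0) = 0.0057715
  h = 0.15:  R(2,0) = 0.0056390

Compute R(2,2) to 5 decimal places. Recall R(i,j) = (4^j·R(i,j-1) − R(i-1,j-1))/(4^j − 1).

0.00559

R(1,1) = 0.0057715 + (0.0057715 − 0.0062893)/3 = 0.0055989
R(2,1) = 0.0056390 + (0.0056390 − 0.0057715)/3 = 0.0055948
R(2,2) = 0.0055948 + (0.0055948 − 0.0055989)/15 = 0.0055945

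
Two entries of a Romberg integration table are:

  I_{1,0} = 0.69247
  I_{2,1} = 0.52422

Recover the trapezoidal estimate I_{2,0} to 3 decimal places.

0.566

From I_{2,1} = (4·I_{2,0} − I_{1,0})/3, solve for I_{2,0}:
4·I_{2,0} = 3·0.52422 + 0.69247 = 2.26513
I_{2,0} = 0.56628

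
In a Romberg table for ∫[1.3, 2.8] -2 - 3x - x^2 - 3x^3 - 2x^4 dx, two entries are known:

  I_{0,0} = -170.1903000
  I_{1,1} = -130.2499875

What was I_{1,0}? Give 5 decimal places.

From I_{1,1} = (4·I_{1,0} − I_{0,0})/3, solve for I_{1,0}:
4·I_{1,0} = 3·(-130.2499875) + (-170.1903000) = -560.9402625
I_{1,0} = -140.2350656

-140.23507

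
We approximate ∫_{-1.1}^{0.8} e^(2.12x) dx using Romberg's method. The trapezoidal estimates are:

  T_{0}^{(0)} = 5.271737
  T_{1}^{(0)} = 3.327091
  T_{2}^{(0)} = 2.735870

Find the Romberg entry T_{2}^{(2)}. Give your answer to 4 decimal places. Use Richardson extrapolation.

2.5295

T_{1}^{(1)} = 3.327091 + (3.327091 − 5.271737)/3 = 2.678876
T_{2}^{(1)} = 2.735870 + (2.735870 − 3.327091)/3 = 2.538796
T_{2}^{(2)} = 2.538796 + (2.538796 − 2.678876)/15 = 2.529457
(Column j=1 coincides with Simpson's rule on the same nodes.)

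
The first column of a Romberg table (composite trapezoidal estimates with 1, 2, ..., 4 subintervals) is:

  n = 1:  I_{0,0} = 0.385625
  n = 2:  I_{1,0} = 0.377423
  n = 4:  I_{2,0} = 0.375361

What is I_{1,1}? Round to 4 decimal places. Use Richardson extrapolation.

0.3747

Richardson extrapolation on the trapezoidal column (denominator 4−1=3):
I_{1,1} = 0.377423 + (0.377423 − 0.385625)/3 = 0.374689
(Column j=1 coincides with Simpson's rule on the same nodes.)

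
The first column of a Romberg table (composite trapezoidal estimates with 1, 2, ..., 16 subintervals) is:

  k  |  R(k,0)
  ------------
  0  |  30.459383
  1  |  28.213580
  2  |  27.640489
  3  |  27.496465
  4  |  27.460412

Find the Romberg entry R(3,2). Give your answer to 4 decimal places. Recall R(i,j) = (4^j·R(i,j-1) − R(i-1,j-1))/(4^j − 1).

27.4484

R(2,1) = 27.640489 + (27.640489 − 28.213580)/3 = 27.449459
R(3,1) = (4·27.496465 − 27.640489) / 3 = 27.448457
R(3,2) = (16·27.448457 − 27.449459) / 15 = 27.448390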